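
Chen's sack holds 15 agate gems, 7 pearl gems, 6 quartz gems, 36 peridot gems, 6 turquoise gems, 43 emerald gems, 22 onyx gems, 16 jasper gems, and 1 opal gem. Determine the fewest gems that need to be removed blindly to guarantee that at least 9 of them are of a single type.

61

Put each drawn gem into a box by type. The largest draw with every box below 9 takes min(count, 8) from each type; types with fewer than 8 contribute all they have.
Σ min(cᵢ, 8) = 8 + 7 + 6 + 8 + 6 + 8 + 8 + 8 + 1 = 60.
Draw number 60 + 1 = 61 must push one box to 9.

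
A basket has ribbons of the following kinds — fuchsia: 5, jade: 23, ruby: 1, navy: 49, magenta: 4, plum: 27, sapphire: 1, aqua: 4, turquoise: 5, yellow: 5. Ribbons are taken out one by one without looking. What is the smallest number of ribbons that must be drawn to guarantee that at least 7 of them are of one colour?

44

By the pigeonhole principle, the 10 colours are the holes; the ribbons drawn are the pigeons.
To avoid 7 of any one colour, the worst case takes at most 6 of each colour, or every ribbon of a colour that has fewer than 6.
That gives 5 + 6 + 1 + 6 + 4 + 6 + 1 + 4 + 5 + 5 = 43 ribbons with no colour reaching 7.
The next ribbon forces some colour to 7, so 43 + 1 = 44.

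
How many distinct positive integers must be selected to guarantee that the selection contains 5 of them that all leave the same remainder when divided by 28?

By pigeonhole, the 28 residue classes mod 28 are the pigeonholes.
With 112 integers one could put 4 in each residue class and have no class reach 5.
The 113th integer pushes some class to 5, so 28·4 + 1 = 113.

113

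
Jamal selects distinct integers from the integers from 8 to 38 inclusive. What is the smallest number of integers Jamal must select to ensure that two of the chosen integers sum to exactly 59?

23

Group the elements by complementary pair {x, 59−x}: {21,38}, {22,37}, {23,36}, …, giving 9 two-element pairs and 13 integers whose partner 59−x falls outside [8,38].
Treating each of those 22 groups as a pigeonhole, one can pick one integer per group — 22 integers — with no two summing to 59.
The 23rd integer lands in an occupied pair, forcing a sum of 59.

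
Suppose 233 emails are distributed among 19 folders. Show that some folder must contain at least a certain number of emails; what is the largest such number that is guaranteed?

By pigeonhole, the 19 folders are the holes and the 233 emails are the pigeons.
If every folder held at most 12 emails, the total would be at most 19 × 12 = 228, which is less than 233.
So some folder holds at least ⌈233/19⌉ = 13 emails.

13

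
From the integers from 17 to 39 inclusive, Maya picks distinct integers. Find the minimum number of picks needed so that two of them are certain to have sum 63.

Group the elements by complementary pair {x, 63−x}: {24,39}, {25,38}, {26,37}, …, giving 8 two-element pairs and 7 integers whose partner 63−x falls outside [17,39].
Treating each of those 15 groups as a pigeonhole, one can pick one integer per group — 15 integers — with no two summing to 63.
The 16th integer lands in an occupied pair, forcing a sum of 63.

16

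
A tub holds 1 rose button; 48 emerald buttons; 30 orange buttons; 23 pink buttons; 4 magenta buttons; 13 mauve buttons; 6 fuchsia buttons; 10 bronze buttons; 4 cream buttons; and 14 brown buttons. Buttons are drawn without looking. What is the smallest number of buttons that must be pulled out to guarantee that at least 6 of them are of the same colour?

An adversary could hand out at most 5 buttons per colour (rose, magenta, cream run out sooner): 1 + 5 + 5 + 5 + 4 + 5 + 5 + 5 + 4 + 5 = 44 buttons and still no colour has 6.
One more button lands in a colour already at 5, so 45 draws are enough and 44 are not.

45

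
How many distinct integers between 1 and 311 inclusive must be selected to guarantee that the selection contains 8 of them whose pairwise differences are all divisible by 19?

134

Integers whose pairwise differences are multiples of 19 are exactly those sharing a remainder mod 19. The 19 residue classes mod 19 are the pigeonholes.
With 133 integers one could put 7 in each residue class and have no class reach 8.
The 134th integer pushes some class to 8, so 19·7 + 1 = 134.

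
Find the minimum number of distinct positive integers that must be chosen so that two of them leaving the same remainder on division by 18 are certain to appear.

19

Pigeonhole: the 18 residue classes mod 18 are the pigeonholes.
With 18 integers one could put 1 in each residue class and have no class reach 2.
The 19th integer pushes some class to 2, so 18·1 + 1 = 19.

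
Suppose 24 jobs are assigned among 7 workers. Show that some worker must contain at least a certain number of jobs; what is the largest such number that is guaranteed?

4

Pigeonhole: the 7 workers are the holes and the 24 jobs are the pigeons.
If every worker held at most 3 jobs, the total would be at most 7 × 3 = 21, which is less than 24.
So some worker holds at least ⌈24/7⌉ = 4 jobs.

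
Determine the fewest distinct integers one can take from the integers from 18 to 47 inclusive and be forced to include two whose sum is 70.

A set avoiding the sum 70 can contain at most one of each pair {x, 70−x}, plus the 6 elements whose complement lies outside the range or equal to its own complement.
The integers 18, …, 35 (18 of them) are such a set: any two sum to at least 18+19 = 37 and at most 34+35 = 69 < 70.
Any 19th integer completes one of the 12 pairs, so 19 choices force a sum of 70.

19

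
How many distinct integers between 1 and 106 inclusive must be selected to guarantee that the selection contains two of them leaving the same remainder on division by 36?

The 36 residue classes mod 36 are the pigeonholes.
With 36 integers one could put 1 in each residue class and have no class reach 2.
The 37th integer pushes some class to 2, so 36·1 + 1 = 37.

37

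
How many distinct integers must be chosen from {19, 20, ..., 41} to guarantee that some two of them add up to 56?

15

Two chosen integers sum to 56 exactly when both halves of some pair {x, 56−x} with 19 ≤ x ≤ 56−x ≤ 37 are chosen — 9 such pairs.
The remaining 5 elements (those with no distinct partner in range) can never complete a 56-sum, so the worst case takes all of them and one from each pair: 5 + 9 = 14.
The 15th integer has to be the second member of some pair, so 14 + 1 = 15.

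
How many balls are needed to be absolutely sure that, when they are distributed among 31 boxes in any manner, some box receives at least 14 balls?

With 403 balls one could put exactly 13 in each of the 31 boxes, and no box would reach 14.
By pigeonhole, one more ball must land in a box that already has 13, giving it 14.
So 31 × 13 + 1 = 404 balls are required.

404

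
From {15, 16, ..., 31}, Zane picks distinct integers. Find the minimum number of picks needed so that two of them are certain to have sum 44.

11

Two chosen integers sum to 44 exactly when both halves of some pair {x, 44−x} with 15 ≤ x ≤ 44−x ≤ 29 are chosen — 7 such pairs.
The remaining 3 elements (those with no distinct partner in range) can never complete a 44-sum, so the worst case takes all of them and one from each pair: 3 + 7 = 10.
The 11th integer has to be the second member of some pair, so 10 + 1 = 11.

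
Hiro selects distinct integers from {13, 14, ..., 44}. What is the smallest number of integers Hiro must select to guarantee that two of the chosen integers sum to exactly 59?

18

Group the elements by complementary pair {x, 59−x}: {15,44}, {16,43}, {17,42}, …, giving 15 two-element pairs and 2 integers whose partner 59−x falls outside [13,44].
Pigeonhole: treating each of those 17 groups as a pigeonhole, one can pick one integer per group — 17 integers — with no two summing to 59.
The 18th integer lands in an occupied pair, forcing a sum of 59.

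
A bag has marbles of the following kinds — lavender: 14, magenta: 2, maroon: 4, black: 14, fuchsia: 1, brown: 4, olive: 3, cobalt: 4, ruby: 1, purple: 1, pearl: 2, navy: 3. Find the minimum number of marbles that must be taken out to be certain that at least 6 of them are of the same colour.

36

An adversary could hand out at most 5 marbles per colour (10 colours run out sooner): 5 + 2 + 4 + 5 + 1 + 4 + 3 + 4 + 1 + 1 + 2 + 3 = 35 marbles and still no colour has 6.
Pigeonhole: one more marble lands in a colour already at 5, so 36 draws are enough and 35 are not.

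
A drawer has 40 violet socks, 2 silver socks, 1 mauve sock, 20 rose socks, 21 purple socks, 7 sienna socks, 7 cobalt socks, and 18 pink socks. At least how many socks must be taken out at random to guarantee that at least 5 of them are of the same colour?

An adversary could hand out at most 4 socks per colour (silver, mauve run out sooner): 4 + 2 + 1 + 4 + 4 + 4 + 4 + 4 = 27 socks and still no colour has 5.
By the pigeonhole principle, one more sock lands in a colour already at 4, so 28 draws are enough and 27 are not.

28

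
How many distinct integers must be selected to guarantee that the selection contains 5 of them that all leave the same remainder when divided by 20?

81

By pigeonhole, the 20 residue classes mod 20 are the pigeonholes.
With 80 integers one could put 4 in each residue class and have no class reach 5.
The 81st integer pushes some class to 5, so 20·4 + 1 = 81.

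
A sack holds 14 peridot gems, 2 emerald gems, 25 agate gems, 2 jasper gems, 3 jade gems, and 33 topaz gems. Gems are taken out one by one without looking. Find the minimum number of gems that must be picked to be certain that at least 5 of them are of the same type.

20

The 6 types are the holes; the gems drawn are the pigeons.
To avoid 5 of any one type, the worst case takes at most 4 of each type, or every gem of a type that has fewer than 4.
That gives 4 + 2 + 4 + 2 + 3 + 4 = 19 gems with no type reaching 5.
The next gem forces some type to 5, so 19 + 1 = 20.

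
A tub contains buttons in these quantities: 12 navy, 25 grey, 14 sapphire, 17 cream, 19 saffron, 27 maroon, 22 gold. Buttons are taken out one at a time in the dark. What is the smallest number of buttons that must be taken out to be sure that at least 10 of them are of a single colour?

64

By pigeonhole, the 7 colours are the holes; the buttons drawn are the pigeons.
To avoid 10 of any one colour, the worst case takes at most 9 of each colour.
That gives 9 + 9 + 9 + 9 + 9 + 9 + 9 = 63 buttons with no colour reaching 10.
The next button forces some colour to 10, so 63 + 1 = 64.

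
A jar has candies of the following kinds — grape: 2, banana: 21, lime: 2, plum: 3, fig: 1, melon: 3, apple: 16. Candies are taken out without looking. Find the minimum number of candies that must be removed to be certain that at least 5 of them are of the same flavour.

Pigeonhole: the 7 flavours are the holes; the candies drawn are the pigeons.
To avoid 5 of any one flavour, the worst case takes at most 4 of each flavour, or every candy of a flavour that has fewer than 4.
That gives 2 + 4 + 2 + 3 + 1 + 3 + 4 = 19 candies with no flavour reaching 5.
The next candy forces some flavour to 5, so 19 + 1 = 20.

20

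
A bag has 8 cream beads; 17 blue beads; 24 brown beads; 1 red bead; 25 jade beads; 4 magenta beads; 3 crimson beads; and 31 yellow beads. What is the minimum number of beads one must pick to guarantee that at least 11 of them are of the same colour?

An adversary could hand out at most 10 beads per colour (4 colours run out sooner): 8 + 10 + 10 + 1 + 10 + 4 + 3 + 10 = 56 beads and still no colour has 11.
One more bead lands in a colour already at 10, so 57 draws are enough and 56 are not.

57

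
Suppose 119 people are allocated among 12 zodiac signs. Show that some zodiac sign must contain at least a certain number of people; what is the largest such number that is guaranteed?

10

By pigeonhole, the 12 zodiac signs are the holes and the 119 people are the pigeons.
If every zodiac sign held at most 9 people, the total would be at most 12 × 9 = 108, which is less than 119.
So some zodiac sign holds at least ⌈119/12⌉ = 10 people.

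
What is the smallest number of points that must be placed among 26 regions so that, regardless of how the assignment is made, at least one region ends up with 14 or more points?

With 338 points one could put exactly 13 in each of the 26 regions, and no region would reach 14.
By pigeonhole, one more point must land in a region that already has 13, giving it 14.
So 26 × 13 + 1 = 339 points are required.

339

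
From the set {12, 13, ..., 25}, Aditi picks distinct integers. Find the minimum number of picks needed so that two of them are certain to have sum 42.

Group the elements by complementary pair {x, 42−x}: {17,25}, {18,24}, {19,23}, …, giving 4 two-element pairs, the single value 21 (it cannot pair with itself since the integers are distinct), and 5 integers whose partner 42−x falls outside [12,25].
Treating each of those 10 groups as a pigeonhole, one can pick one integer per group — 10 integers — with no two summing to 42.
The 11th integer lands in an occupied pair, forcing a sum of 42.

11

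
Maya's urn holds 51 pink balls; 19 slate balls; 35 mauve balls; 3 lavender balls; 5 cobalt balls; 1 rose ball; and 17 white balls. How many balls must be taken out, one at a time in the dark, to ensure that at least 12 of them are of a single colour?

54

An adversary could hand out at most 11 balls per colour (lavender, cobalt, rose run out sooner): 11 + 11 + 11 + 3 + 5 + 1 + 11 = 53 balls and still no colour has 12.
By the pigeonhole principle, one more ball lands in a colour already at 11, so 54 draws are enough and 53 are not.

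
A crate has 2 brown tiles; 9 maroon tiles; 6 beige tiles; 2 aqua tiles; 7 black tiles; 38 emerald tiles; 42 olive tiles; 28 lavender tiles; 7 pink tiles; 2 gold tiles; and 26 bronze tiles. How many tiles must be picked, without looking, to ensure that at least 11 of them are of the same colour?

76

By pigeonhole, put each drawn tile into a box by colour. The largest draw with every box below 11 takes min(count, 10) from each colour; colours with fewer than 10 contribute all they have.
Σ min(cᵢ, 10) = 2 + 9 + 6 + 2 + 7 + 10 + 10 + 10 + 7 + 2 + 10 = 75.
Draw number 75 + 1 = 76 must push one box to 11.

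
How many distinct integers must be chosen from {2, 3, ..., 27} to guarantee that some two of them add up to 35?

Group the elements by complementary pair {x, 35−x}: {8,27}, {9,26}, {10,25}, …, giving 10 two-element pairs and 6 integers whose partner 35−x falls outside [2,27].
By the pigeonhole principle, treating each of those 16 groups as a pigeonhole, one can pick one integer per group — 16 integers — with no two summing to 35.
The 17th integer lands in an occupied pair, forcing a sum of 35.

17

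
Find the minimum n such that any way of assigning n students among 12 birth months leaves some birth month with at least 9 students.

97

With 96 students one could put exactly 8 in each of the 12 birth months, and no birth month would reach 9.
By the pigeonhole principle, one more student must land in a birth month that already has 8, giving it 9.
So 12 × 8 + 1 = 97 students are required.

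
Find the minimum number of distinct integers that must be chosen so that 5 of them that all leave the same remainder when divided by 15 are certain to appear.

By pigeonhole, the 15 residue classes mod 15 are the pigeonholes.
With 60 integers one could put 4 in each residue class and have no class reach 5.
The 61st integer pushes some class to 5, so 15·4 + 1 = 61.

61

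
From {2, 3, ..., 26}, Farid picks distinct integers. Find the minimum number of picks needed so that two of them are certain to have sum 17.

Group the elements by complementary pair {x, 17−x}: {2,15}, {3,14}, {4,13}, …, giving 7 two-element pairs and 11 integers whose partner 17−x falls outside [2,26].
By pigeonhole, treating each of those 18 groups as a pigeonhole, one can pick one integer per group — 18 integers — with no two summing to 17.
The 19th integer lands in an occupied pair, forcing a sum of 17.

19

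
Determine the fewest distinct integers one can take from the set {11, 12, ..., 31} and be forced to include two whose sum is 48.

Group the elements by complementary pair {x, 48−x}: {17,31}, {18,30}, {19,29}, …, giving 7 two-element pairs; the single value 24 (it cannot pair with itself since the integers are distinct); and 6 integers whose partner 48−x falls outside [11,31].
Treating each of those 14 groups as a pigeonhole, one can pick one integer per group — 14 integers — with no two summing to 48.
The 15th integer lands in an occupied pair, forcing a sum of 48.

15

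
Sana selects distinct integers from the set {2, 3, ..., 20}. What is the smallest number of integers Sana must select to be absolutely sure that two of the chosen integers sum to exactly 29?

14

Group the elements by complementary pair {x, 29−x}: {9,20}, {10,19}, {11,18}, …, giving 6 two-element pairs and 7 integers whose partner 29−x falls outside [2,20].
By the pigeonhole principle, treating each of those 13 groups as a pigeonhole, one can pick one integer per group — 13 integers — with no two summing to 29.
The 14th integer lands in an occupied pair, forcing a sum of 29.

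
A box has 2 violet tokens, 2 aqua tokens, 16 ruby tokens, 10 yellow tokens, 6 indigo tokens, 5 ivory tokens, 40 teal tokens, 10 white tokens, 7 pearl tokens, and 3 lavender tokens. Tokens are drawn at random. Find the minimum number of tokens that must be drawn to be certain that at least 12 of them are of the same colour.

Put each drawn token into a box by colour. The largest draw with every box below 12 takes min(count, 11) from each colour; colours with fewer than 11 contribute all they have.
Σ min(cᵢ, 11) = 2 + 2 + 11 + 10 + 6 + 5 + 11 + 10 + 7 + 3 = 67.
Draw number 67 + 1 = 68 must push one box to 12.

68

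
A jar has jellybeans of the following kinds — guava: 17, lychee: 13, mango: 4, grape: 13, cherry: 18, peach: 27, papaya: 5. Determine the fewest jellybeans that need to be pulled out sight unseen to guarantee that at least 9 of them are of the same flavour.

50

By pigeonhole, the 7 flavours are the holes; the jellybeans drawn are the pigeons.
To avoid 9 of any one flavour, the worst case takes at most 8 of each flavour, or every jellybean of a flavour that has fewer than 8.
That gives 8 + 8 + 4 + 8 + 8 + 8 + 5 = 49 jellybeans with no flavour reaching 9.
The next jellybean forces some flavour to 9, so 49 + 1 = 50.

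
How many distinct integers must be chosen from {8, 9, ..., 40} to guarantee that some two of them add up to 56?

22

A set avoiding the sum 56 can contain at most one of each pair {x, 56−x}, plus the 9 elements whose complement lies outside the range or equal to its own complement.
The integers 8, …, 28 (21 of them) are such a set: any two sum to at least 8+9 = 17 and at most 27+28 = 55 < 56.
By the pigeonhole principle, any 22nd integer completes one of the 12 pairs, so 22 choices force a sum of 56.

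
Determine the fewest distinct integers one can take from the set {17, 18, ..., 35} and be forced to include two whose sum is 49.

A set avoiding the sum 49 can contain at most one of each pair {x, 49−x}, plus the 3 elements whose complement lies outside the range.
The integers 25, …, 35 (11 of them) are such a set: any two sum to at least 25+26 = 51 > 49.
By pigeonhole, any 12th integer completes one of the 8 pairs, so 12 choices force a sum of 49.

12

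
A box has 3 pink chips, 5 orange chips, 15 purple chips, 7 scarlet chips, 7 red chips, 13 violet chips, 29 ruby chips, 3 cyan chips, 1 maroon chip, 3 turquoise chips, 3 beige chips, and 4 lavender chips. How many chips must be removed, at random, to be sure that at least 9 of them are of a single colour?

61

The 12 colours are the holes; the chips drawn are the pigeons.
To avoid 9 of any one colour, the worst case takes at most 8 of each colour, or every chip of a colour that has fewer than 8.
That gives 3 + 5 + 8 + 7 + 7 + 8 + 8 + 3 + 1 + 3 + 3 + 4 = 60 chips with no colour reaching 9.
The next chip forces some colour to 9, so 60 + 1 = 61.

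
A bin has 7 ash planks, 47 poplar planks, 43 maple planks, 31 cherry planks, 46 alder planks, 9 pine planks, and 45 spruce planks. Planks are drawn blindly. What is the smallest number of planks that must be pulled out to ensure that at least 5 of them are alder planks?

In the worst case for collecting alder planks, every non-alder plank comes out first.
There are 7 + 47 + 43 + 31 + 9 + 45 = 182 non-alder planks altogether.
After those, each further plank must be alder, so 182 + 5 = 187 draws guarantee 5 alder planks.

187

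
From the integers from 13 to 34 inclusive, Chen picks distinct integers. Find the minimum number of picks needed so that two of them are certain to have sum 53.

15

Two chosen integers sum to 53 exactly when both halves of some pair {x, 53−x} with 19 ≤ x ≤ 53−x ≤ 34 are chosen — 8 such pairs.
The remaining 6 elements (those with no distinct partner in range) can never complete a 53-sum, so the worst case takes all of them and one from each pair: 6 + 8 = 14.
Pigeonhole: the 15th integer has to be the second member of some pair, so 14 + 1 = 15.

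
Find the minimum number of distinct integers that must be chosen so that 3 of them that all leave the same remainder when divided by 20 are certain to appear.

The 20 residue classes mod 20 are the pigeonholes.
With 40 integers one could put 2 in each residue class and have no class reach 3.
The 41st integer pushes some class to 3, so 20·2 + 1 = 41.

41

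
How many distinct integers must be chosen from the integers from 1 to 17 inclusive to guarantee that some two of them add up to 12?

13

Two chosen integers sum to 12 exactly when both halves of some pair {x, 12−x} with 1 ≤ x ≤ 12−x ≤ 11 are chosen — 5 such pairs.
The remaining 7 elements (those with no distinct partner in range) can never complete a 12-sum, so the worst case takes all of them and one from each pair: 7 + 5 = 12.
The 13th integer has to be the second member of some pair, so 12 + 1 = 13.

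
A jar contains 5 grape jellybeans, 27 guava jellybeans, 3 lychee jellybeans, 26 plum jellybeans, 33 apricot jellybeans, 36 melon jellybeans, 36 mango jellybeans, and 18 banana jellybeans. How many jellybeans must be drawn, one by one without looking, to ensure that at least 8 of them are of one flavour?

51

The 8 flavours are the holes; the jellybeans drawn are the pigeons.
To avoid 8 of any one flavour, the worst case takes at most 7 of each flavour, or every jellybean of a flavour that has fewer than 7.
That gives 5 + 7 + 3 + 7 + 7 + 7 + 7 + 7 = 50 jellybeans with no flavour reaching 8.
The next jellybean forces some flavour to 8, so 50 + 1 = 51.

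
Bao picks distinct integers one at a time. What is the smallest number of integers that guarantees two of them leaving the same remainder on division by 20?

21

The 20 residue classes mod 20 are the pigeonholes.
With 20 integers one could put 1 in each residue class and have no class reach 2.
The 21st integer pushes some class to 2, so 20·1 + 1 = 21.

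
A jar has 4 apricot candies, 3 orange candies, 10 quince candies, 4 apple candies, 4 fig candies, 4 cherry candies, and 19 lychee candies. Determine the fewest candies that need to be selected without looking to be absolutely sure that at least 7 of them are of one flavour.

Put each drawn candy into a box by flavour. The largest draw with every box below 7 takes min(count, 6) from each flavour; flavours with fewer than 6 contribute all they have.
Σ min(cᵢ, 6) = 4 + 3 + 6 + 4 + 4 + 4 + 6 = 31.
Draw number 31 + 1 = 32 must push one box to 7.

32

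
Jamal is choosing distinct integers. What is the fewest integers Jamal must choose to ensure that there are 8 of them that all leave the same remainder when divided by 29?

The 29 residue classes mod 29 are the pigeonholes.
With 203 integers one could put 7 in each residue class and have no class reach 8.
The 204th integer pushes some class to 8, so 29·7 + 1 = 204.

204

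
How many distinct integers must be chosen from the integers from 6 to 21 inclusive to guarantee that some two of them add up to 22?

Group the elements by complementary pair {x, 22−x}: {6,16}, {7,15}, {8,14}, …, giving 5 two-element pairs, the single value 11 (it cannot pair with itself since the integers are distinct), and 5 integers whose partner 22−x falls outside [6,21].
By the pigeonhole principle, treating each of those 11 groups as a pigeonhole, one can pick one integer per group — 11 integers — with no two summing to 22.
The 12th integer lands in an occupied pair, forcing a sum of 22.

12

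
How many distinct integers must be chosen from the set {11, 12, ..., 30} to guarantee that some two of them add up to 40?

12

Group the elements by complementary pair {x, 40−x}: {11,29}, {12,28}, {13,27}, …, giving 9 two-element pairs, the single value 20 (it cannot pair with itself since the integers are distinct), and 1 integer whose partner 40−x falls outside [11,30].
Treating each of those 11 groups as a pigeonhole, one can pick one integer per group — 11 integers — with no two summing to 40.
The 12th integer lands in an occupied pair, forcing a sum of 40.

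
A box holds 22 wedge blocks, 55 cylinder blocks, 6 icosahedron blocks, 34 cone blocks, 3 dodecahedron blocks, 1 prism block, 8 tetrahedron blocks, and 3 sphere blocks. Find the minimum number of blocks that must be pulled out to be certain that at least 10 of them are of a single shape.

49

By pigeonhole, the 8 shapes are the holes; the blocks drawn are the pigeons.
To avoid 10 of any one shape, the worst case takes at most 9 of each shape, or every block of a shape that has fewer than 9.
That gives 9 + 9 + 6 + 9 + 3 + 1 + 8 + 3 = 48 blocks with no shape reaching 10.
The next block forces some shape to 10, so 48 + 1 = 49.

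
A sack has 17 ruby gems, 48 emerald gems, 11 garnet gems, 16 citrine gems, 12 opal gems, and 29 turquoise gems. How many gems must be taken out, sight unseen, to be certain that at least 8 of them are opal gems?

In the worst case for collecting opal gems, every non-opal gem comes out first.
There are 17 + 48 + 11 + 16 + 29 = 121 non-opal gems altogether.
After those, each further gem must be opal, so 121 + 8 = 129 draws guarantee 8 opal gems.

129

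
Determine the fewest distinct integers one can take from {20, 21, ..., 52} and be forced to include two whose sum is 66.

21

Two chosen integers sum to 66 exactly when both halves of some pair {x, 66−x} with 20 ≤ x ≤ 66−x ≤ 46 are chosen — 13 such pairs.
The remaining 7 elements (those with no distinct partner in range) can never complete a 66-sum, so the worst case takes all of them and one from each pair: 7 + 13 = 20.
The 21st integer has to be the second member of some pair, so 20 + 1 = 21.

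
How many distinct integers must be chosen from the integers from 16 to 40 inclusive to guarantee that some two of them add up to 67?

Two chosen integers sum to 67 exactly when both halves of some pair {x, 67−x} with 27 ≤ x ≤ 67−x ≤ 40 are chosen — 7 such pairs.
The remaining 11 elements (those with no distinct partner in range) can never complete a 67-sum, so the worst case takes all of them and one from each pair: 11 + 7 = 18.
Pigeonhole: the 19th integer has to be the second member of some pair, so 18 + 1 = 19.

19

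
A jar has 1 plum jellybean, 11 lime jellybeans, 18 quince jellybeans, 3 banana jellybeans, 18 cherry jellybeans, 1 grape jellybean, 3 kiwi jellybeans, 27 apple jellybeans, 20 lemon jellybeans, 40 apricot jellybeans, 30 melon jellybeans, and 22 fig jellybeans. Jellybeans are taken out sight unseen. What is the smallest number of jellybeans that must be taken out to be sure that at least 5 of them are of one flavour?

An adversary could hand out at most 4 jellybeans per flavour (4 flavours run out sooner): 1 + 4 + 4 + 3 + 4 + 1 + 3 + 4 + 4 + 4 + 4 + 4 = 40 jellybeans and still no flavour has 5.
Pigeonhole: one more jellybean lands in a flavour already at 4, so 41 draws are enough and 40 are not.

41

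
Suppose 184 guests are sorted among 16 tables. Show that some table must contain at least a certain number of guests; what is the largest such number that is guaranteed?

12

By pigeonhole, the 16 tables are the holes and the 184 guests are the pigeons.
If every table held at most 11 guests, the total would be at most 16 × 11 = 176, which is less than 184.
So some table holds at least ⌈184/16⌉ = 12 guests.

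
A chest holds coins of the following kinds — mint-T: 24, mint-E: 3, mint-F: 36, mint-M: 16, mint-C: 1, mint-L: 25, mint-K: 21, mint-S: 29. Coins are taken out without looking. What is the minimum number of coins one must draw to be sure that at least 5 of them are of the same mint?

Pigeonhole: the 8 mints are the holes; the coins drawn are the pigeons.
To avoid 5 of any one mint, the worst case takes at most 4 of each mint, or every coin of a mint that has fewer than 4.
That gives 4 + 3 + 4 + 4 + 1 + 4 + 4 + 4 = 28 coins with no mint reaching 5.
The next coin forces some mint to 5, so 28 + 1 = 29.

29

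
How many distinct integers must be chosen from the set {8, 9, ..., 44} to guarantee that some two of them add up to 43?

Group the elements by complementary pair {x, 43−x}: {8,35}, {9,34}, {10,33}, …, giving 14 two-element pairs and 9 integers whose partner 43−x falls outside [8,44].
Pigeonhole: treating each of those 23 groups as a pigeonhole, one can pick one integer per group — 23 integers — with no two summing to 43.
The 24th integer lands in an occupied pair, forcing a sum of 43.

24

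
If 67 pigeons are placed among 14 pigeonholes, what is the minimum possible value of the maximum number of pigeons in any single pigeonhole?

5

The 14 pigeonholes are the holes and the 67 pigeons are the pigeons.
If every pigeonhole held at most 4 pigeons, the total would be at most 14 × 4 = 56, which is less than 67.
So some pigeonhole holds at least ⌈67/14⌉ = 5 pigeons.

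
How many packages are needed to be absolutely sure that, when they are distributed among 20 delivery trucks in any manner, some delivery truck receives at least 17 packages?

321

With 320 packages one could put exactly 16 in each of the 20 delivery trucks, and no delivery truck would reach 17.
Pigeonhole: one more package must land in a delivery truck that already has 16, giving it 17.
So 20 × 16 + 1 = 321 packages are required.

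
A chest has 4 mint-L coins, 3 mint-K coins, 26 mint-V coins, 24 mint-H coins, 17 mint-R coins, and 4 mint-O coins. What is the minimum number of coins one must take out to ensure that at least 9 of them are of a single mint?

The 6 mints are the holes; the coins drawn are the pigeons.
To avoid 9 of any one mint, the worst case takes at most 8 of each mint, or every coin of a mint that has fewer than 8.
That gives 4 + 3 + 8 + 8 + 8 + 4 = 35 coins with no mint reaching 9.
The next coin forces some mint to 9, so 35 + 1 = 36.

36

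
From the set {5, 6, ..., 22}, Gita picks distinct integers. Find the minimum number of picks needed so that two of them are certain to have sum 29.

Group the elements by complementary pair {x, 29−x}: {7,22}, {8,21}, {9,20}, …, giving 8 two-element pairs and 2 integers whose partner 29−x falls outside [5,22].
By pigeonhole, treating each of those 10 groups as a pigeonhole, one can pick one integer per group — 10 integers — with no two summing to 29.
The 11th integer lands in an occupied pair, forcing a sum of 29.

11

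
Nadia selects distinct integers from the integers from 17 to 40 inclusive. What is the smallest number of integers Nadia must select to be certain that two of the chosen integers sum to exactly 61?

15

Group the elements by complementary pair {x, 61−x}: {21,40}, {22,39}, {23,38}, …, giving 10 two-element pairs and 4 integers whose partner 61−x falls outside [17,40].
Treating each of those 14 groups as a pigeonhole, one can pick one integer per group — 14 integers — with no two summing to 61.
The 15th integer lands in an occupied pair, forcing a sum of 61.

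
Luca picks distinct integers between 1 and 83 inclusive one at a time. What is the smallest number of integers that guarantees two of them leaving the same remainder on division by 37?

Pigeonhole: the 37 residue classes mod 37 are the pigeonholes.
With 37 integers one could put 1 in each residue class and have no class reach 2.
The 38th integer pushes some class to 2, so 37·1 + 1 = 38.

38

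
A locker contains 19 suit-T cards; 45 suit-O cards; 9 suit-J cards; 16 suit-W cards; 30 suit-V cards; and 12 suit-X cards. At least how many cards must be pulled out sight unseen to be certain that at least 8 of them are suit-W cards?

123

In the worst case for collecting suit-W cards, every non-suit-W card comes out first.
There are 19 + 45 + 9 + 30 + 12 = 115 non-suit-W cards altogether.
After those, each further card must be suit-W, so 115 + 8 = 123 draws guarantee 8 suit-W cards.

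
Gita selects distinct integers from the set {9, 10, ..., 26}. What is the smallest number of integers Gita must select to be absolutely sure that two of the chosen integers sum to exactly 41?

13

Two chosen integers sum to 41 exactly when both halves of some pair {x, 41−x} with 15 ≤ x ≤ 41−x ≤ 26 are chosen — 6 such pairs.
The remaining 6 elements (those with no distinct partner in range) can never complete a 41-sum, so the worst case takes all of them and one from each pair: 6 + 6 = 12.
By the pigeonhole principle, the 13th integer has to be the second member of some pair, so 12 + 1 = 13.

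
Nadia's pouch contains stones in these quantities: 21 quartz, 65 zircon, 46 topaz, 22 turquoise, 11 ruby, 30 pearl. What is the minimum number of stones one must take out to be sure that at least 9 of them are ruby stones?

193

In the worst case for collecting ruby stones, every non-ruby stone comes out first.
There are 21 + 65 + 46 + 22 + 30 = 184 non-ruby stones altogether.
After those, each further stone must be ruby, so 184 + 9 = 193 draws guarantee 9 ruby stones.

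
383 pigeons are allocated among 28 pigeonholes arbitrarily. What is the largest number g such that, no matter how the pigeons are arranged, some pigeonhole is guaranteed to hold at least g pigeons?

14

Pigeonhole: the 28 pigeonholes are the holes and the 383 pigeons are the pigeons.
If every pigeonhole held at most 13 pigeons, the total would be at most 28 × 13 = 364, which is less than 383.
So some pigeonhole holds at least ⌈383/28⌉ = 14 pigeons.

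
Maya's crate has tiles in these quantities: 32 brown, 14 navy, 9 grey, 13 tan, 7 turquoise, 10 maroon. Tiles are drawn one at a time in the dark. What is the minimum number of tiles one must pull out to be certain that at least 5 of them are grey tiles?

In the worst case for collecting grey tiles, every non-grey tile comes out first.
There are 32 + 14 + 13 + 7 + 10 = 76 non-grey tiles altogether.
After those, each further tile must be grey, so 76 + 5 = 81 draws guarantee 5 grey tiles.

81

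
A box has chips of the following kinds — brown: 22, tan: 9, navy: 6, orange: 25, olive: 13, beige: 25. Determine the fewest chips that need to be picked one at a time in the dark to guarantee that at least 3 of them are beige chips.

78

In the worst case for collecting beige chips, every non-beige chip comes out first.
There are 22 + 9 + 6 + 25 + 13 = 75 non-beige chips altogether.
After those, each further chip must be beige, so 75 + 3 = 78 draws guarantee 3 beige chips.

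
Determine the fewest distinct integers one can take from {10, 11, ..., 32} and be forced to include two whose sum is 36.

16

A set avoiding the sum 36 can contain at most one of each pair {x, 36−x}, plus the 7 elements whose complement lies outside the range or equal to its own complement.
The integers 18, …, 32 (15 of them) are such a set: any two sum to at least 18+19 = 37 > 36.
By the pigeonhole principle, any 16th integer completes one of the 8 pairs, so 16 choices force a sum of 36.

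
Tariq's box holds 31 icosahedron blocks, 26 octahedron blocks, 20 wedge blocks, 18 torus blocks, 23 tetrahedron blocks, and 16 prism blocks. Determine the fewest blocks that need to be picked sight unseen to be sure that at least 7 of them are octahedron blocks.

115

In the worst case for collecting octahedron blocks, every non-octahedron block comes out first.
There are 31 + 20 + 18 + 23 + 16 = 108 non-octahedron blocks altogether.
After those, each further block must be octahedron, so 108 + 7 = 115 draws guarantee 7 octahedron blocks.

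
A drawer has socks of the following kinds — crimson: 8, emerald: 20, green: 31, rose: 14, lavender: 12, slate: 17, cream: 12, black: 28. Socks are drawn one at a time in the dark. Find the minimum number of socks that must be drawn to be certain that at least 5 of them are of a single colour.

Put each drawn sock into a box by colour. The largest draw with every box below 5 takes min(count, 4) from each colour.
Σ min(cᵢ, 4) = 4 + 4 + 4 + 4 + 4 + 4 + 4 + 4 = 32.
Draw number 32 + 1 = 33 must push one box to 5.

33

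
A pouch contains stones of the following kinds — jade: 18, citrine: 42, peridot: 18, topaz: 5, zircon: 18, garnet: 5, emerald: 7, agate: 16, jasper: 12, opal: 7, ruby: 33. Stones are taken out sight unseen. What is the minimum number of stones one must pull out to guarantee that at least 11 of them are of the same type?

95

By pigeonhole, put each drawn stone into a box by type. The largest draw with every box below 11 takes min(count, 10) from each type; types with fewer than 10 contribute all they have.
Σ min(cᵢ, 10) = 10 + 10 + 10 + 5 + 10 + 5 + 7 + 10 + 10 + 7 + 10 = 94.
Draw number 94 + 1 = 95 must push one box to 11.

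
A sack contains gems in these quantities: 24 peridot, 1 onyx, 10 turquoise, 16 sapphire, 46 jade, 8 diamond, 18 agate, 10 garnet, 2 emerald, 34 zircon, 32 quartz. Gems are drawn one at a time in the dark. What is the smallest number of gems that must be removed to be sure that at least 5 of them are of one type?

By the pigeonhole principle, the 11 types are the holes; the gems drawn are the pigeons.
To avoid 5 of any one type, the worst case takes at most 4 of each type, or every gem of a type that has fewer than 4.
That gives 4 + 1 + 4 + 4 + 4 + 4 + 4 + 4 + 2 + 4 + 4 = 39 gems with no type reaching 5.
The next gem forces some type to 5, so 39 + 1 = 40.

40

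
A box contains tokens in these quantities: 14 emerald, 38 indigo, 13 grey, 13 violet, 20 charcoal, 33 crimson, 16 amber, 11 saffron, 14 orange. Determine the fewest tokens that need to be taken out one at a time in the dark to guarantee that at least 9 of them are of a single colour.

By pigeonhole, the 9 colours are the holes; the tokens drawn are the pigeons.
To avoid 9 of any one colour, the worst case takes at most 8 of each colour.
That gives 8 + 8 + 8 + 8 + 8 + 8 + 8 + 8 + 8 = 72 tokens with no colour reaching 9.
The next token forces some colour to 9, so 72 + 1 = 73.

73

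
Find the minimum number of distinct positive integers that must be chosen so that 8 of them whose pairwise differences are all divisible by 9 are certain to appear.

64

Integers whose pairwise differences are multiples of 9 are exactly those sharing a remainder mod 9. By pigeonhole, the 9 residue classes mod 9 are the pigeonholes.
With 63 integers one could put 7 in each residue class and have no class reach 8.
The 64th integer pushes some class to 8, so 9·7 + 1 = 64.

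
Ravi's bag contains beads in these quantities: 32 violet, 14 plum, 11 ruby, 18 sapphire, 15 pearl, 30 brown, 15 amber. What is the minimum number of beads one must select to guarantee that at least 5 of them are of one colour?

Pigeonhole: put each drawn bead into a box by colour. The largest draw with every box below 5 takes min(count, 4) from each colour.
Σ min(cᵢ, 4) = 4 + 4 + 4 + 4 + 4 + 4 + 4 = 28.
Draw number 28 + 1 = 29 must push one box to 5.

29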